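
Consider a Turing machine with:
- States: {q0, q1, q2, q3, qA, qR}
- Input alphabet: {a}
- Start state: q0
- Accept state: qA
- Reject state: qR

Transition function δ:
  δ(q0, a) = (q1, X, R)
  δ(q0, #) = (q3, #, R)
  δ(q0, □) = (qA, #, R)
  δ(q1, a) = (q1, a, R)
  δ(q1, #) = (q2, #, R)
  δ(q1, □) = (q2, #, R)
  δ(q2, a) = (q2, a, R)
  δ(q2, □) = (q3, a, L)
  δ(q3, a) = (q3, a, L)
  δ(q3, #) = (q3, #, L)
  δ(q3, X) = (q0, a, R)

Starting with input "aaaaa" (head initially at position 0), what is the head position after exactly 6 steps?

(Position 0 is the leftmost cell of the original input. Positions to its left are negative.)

Execution trace (head position shown):
Step 0: [q0]aaaaa  (head at position 0)
Step 1: move right → X[q1]aaaa  (head at position 1)
Step 2: move right → Xa[q1]aaa  (head at position 2)
Step 3: move right → Xaa[q1]aa  (head at position 3)
Step 4: move right → Xaaa[q1]a  (head at position 4)
Step 5: move right → Xaaaa[q1]□  (head at position 5)
Step 6: move right → Xaaaa#[q2]□  (head at position 6)

After 6 steps, the head is at position 6.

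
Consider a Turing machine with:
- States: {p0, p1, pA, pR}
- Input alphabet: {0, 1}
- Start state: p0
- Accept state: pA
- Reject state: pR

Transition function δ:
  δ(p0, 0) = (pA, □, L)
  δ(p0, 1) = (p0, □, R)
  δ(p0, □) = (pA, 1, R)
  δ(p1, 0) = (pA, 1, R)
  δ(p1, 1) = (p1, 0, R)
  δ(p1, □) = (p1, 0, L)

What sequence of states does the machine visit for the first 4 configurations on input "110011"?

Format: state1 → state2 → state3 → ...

Execution trace:
Initial: [p0]110011
Step 1: δ(p0, 1) = (p0, □, R) → □[p0]10011
Step 2: δ(p0, 1) = (p0, □, R) → □□[p0]0011
Step 3: δ(p0, 0) = (pA, □, L) → □[pA]□□011

The machine reaches the accept state pA and halts.

State sequence: p0 → p0 → p0 → pA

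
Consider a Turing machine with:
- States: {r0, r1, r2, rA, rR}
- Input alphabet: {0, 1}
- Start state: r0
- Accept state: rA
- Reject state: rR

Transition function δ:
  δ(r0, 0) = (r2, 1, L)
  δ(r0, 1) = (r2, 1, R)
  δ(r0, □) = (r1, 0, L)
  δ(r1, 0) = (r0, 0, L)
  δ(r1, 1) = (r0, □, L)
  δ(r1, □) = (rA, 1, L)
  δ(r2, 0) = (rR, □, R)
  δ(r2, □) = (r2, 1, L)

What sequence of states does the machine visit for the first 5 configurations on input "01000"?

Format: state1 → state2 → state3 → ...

Execution trace:
Initial: [r0]01000
Step 1: δ(r0, 0) = (r2, 1, L) → [r2]□11000
Step 2: δ(r2, □) = (r2, 1, L) → [r2]□111000
Step 3: δ(r2, □) = (r2, 1, L) → [r2]□1111000
Step 4: δ(r2, □) = (r2, 1, L) → [r2]□11111000

State sequence: r0 → r2 → r2 → r2 → r2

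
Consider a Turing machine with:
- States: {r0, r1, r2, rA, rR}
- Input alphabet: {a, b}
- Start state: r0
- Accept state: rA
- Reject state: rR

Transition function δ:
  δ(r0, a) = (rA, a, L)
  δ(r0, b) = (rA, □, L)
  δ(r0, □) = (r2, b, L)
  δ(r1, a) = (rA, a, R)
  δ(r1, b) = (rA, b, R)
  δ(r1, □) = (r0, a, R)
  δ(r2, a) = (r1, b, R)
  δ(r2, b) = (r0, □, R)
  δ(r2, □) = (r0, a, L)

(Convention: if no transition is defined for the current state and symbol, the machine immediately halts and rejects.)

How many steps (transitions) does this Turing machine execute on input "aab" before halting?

Execution trace:
Initial: [r0]aab
Step 1: δ(r0, a) = (rA, a, L) → [rA]□aab

The machine reaches the accept state rA and halts.

The machine executed 1 step before halting.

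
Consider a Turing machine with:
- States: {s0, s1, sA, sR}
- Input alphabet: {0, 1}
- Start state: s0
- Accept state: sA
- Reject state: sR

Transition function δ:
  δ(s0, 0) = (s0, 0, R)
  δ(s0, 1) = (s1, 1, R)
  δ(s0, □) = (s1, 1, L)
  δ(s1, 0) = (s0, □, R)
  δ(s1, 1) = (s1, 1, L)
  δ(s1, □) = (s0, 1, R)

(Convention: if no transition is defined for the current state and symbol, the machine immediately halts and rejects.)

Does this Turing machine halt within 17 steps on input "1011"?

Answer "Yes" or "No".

Execution trace:
Initial: [s0]1011
Step 1: δ(s0, 1) = (s1, 1, R) → 1[s1]011
Step 2: δ(s1, 0) = (s0, □, R) → 1□[s0]11
Step 3: δ(s0, 1) = (s1, 1, R) → 1□1[s1]1
Step 4: δ(s1, 1) = (s1, 1, L) → 1□[s1]11
Step 5: δ(s1, 1) = (s1, 1, L) → 1[s1]□11
Step 6: δ(s1, □) = (s0, 1, R) → 11[s0]11
Step 7: δ(s0, 1) = (s1, 1, R) → 111[s1]1
Step 8: δ(s1, 1) = (s1, 1, L) → 11[s1]11
Step 9: δ(s1, 1) = (s1, 1, L) → 1[s1]111
Step 10: δ(s1, 1) = (s1, 1, L) → [s1]1111
Step 11: δ(s1, 1) = (s1, 1, L) → [s1]□1111
Step 12: δ(s1, □) = (s0, 1, R) → 1[s0]1111
Step 13: δ(s0, 1) = (s1, 1, R) → 11[s1]111
Step 14: δ(s1, 1) = (s1, 1, L) → 1[s1]1111
Step 15: δ(s1, 1) = (s1, 1, L) → [s1]11111
Step 16: δ(s1, 1) = (s1, 1, L) → [s1]□11111
Step 17: δ(s1, □) = (s0, 1, R) → 1[s0]11111

The machine has not reached a halting state after 17 steps.
The machine did not halt within the 17-step bound.

Answer: No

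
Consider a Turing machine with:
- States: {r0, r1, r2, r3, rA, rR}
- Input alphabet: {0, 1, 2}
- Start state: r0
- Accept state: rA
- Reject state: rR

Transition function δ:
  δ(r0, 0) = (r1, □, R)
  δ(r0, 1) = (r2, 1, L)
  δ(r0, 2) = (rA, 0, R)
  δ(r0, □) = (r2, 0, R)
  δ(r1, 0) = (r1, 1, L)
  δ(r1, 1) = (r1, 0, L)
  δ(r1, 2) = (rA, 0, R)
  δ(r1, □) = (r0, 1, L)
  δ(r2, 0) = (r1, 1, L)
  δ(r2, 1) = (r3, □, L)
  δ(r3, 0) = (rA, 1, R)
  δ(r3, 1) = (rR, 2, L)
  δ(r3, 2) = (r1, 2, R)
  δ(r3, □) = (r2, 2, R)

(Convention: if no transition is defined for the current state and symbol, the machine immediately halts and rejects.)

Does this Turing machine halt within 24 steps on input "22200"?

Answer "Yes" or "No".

Execution trace:
Initial: [r0]22200
Step 1: δ(r0, 2) = (rA, 0, R) → 0[rA]2200

The machine reaches the accept state rA and halts.
The machine halted after 1 step (within the 24-step bound).

Answer: Yes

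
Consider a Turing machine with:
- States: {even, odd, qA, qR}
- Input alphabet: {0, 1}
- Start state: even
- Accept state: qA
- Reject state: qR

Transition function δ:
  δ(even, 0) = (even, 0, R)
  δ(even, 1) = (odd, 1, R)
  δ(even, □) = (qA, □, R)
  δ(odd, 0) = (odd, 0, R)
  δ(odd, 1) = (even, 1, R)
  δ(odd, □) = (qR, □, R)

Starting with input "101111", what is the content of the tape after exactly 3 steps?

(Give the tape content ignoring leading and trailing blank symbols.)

Execution trace:
Initial: [even]101111
Step 1: δ(even, 1) = (odd, 1, R) → 1[odd]01111
Step 2: δ(odd, 0) = (odd, 0, R) → 10[odd]1111
Step 3: δ(odd, 1) = (even, 1, R) → 101[even]111

After 3 steps, the tape (ignoring leading/trailing blanks) is: 101111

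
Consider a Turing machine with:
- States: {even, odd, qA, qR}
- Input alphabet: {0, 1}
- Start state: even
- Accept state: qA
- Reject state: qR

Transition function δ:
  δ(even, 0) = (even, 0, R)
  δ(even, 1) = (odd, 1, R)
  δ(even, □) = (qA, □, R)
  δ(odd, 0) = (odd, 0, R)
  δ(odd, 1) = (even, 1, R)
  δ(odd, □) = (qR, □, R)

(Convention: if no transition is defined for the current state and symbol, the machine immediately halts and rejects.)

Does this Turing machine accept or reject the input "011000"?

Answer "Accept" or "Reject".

Execution trace:
Initial: [even]011000
Step 1: δ(even, 0) = (even, 0, R) → 0[even]11000
Step 2: δ(even, 1) = (odd, 1, R) → 01[odd]1000
Step 3: δ(odd, 1) = (even, 1, R) → 011[even]000
Step 4: δ(even, 0) = (even, 0, R) → 0110[even]00
Step 5: δ(even, 0) = (even, 0, R) → 01100[even]0
Step 6: δ(even, 0) = (even, 0, R) → 011000[even]□
Step 7: δ(even, □) = (qA, □, R) → 011000□[qA]□

The machine reaches the accept state qA and halts.

Answer: Accept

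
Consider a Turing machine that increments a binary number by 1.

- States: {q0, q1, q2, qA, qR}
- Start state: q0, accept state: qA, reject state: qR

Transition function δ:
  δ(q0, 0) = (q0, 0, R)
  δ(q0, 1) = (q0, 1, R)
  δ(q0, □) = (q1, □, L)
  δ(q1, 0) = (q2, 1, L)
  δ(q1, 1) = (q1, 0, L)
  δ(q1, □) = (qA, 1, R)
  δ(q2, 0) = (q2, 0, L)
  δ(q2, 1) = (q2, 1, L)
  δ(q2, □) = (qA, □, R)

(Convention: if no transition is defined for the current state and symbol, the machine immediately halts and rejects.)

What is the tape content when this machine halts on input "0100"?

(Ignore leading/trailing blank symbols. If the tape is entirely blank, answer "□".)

Execution trace:
Initial: [q0]0100
Step 1: δ(q0, 0) = (q0, 0, R) → 0[q0]100
Step 2: δ(q0, 1) = (q0, 1, R) → 01[q0]00
Step 3: δ(q0, 0) = (q0, 0, R) → 010[q0]0
Step 4: δ(q0, 0) = (q0, 0, R) → 0100[q0]□
Step 5: δ(q0, □) = (q1, □, L) → 010[q1]0□
Step 6: δ(q1, 0) = (q2, 1, L) → 01[q2]01□
Step 7: δ(q2, 0) = (q2, 0, L) → 0[q2]101□
Step 8: δ(q2, 1) = (q2, 1, L) → [q2]0101□
Step 9: δ(q2, 0) = (q2, 0, L) → [q2]□0101□
Step 10: δ(q2, □) = (qA, □, R) → □[qA]0101□

The machine reaches the accept state qA and halts.

Final tape (ignoring leading/trailing blanks): 0101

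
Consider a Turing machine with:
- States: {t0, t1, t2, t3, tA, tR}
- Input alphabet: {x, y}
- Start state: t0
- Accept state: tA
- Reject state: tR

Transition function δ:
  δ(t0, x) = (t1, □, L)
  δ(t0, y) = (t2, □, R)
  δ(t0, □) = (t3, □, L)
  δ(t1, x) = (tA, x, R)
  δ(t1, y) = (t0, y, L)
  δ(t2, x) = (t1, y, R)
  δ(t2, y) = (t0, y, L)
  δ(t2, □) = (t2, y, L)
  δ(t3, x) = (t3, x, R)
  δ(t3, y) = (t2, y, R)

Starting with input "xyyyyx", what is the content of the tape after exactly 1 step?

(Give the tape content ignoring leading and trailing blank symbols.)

Execution trace:
Initial: [t0]xyyyyx
Step 1: δ(t0, x) = (t1, □, L) → [t1]□□yyyyx

No transition is defined for δ(t1, □). By convention the machine halts and rejects.

After 1 step, the tape (ignoring leading/trailing blanks) is: yyyyx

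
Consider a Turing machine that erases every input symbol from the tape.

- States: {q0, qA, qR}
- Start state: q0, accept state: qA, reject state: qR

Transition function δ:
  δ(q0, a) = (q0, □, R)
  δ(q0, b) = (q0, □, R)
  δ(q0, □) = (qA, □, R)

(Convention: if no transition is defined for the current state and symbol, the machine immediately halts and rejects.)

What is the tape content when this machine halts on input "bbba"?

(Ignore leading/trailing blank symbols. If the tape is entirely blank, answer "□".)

Execution trace:
Initial: [q0]bbba
Step 1: δ(q0, b) = (q0, □, R) → □[q0]bba
Step 2: δ(q0, b) = (q0, □, R) → □□[q0]ba
Step 3: δ(q0, b) = (q0, □, R) → □□□[q0]a
Step 4: δ(q0, a) = (q0, □, R) → □□□□[q0]□
Step 5: δ(q0, □) = (qA, □, R) → □□□□□[qA]□

The machine reaches the accept state qA and halts.

Final tape (ignoring leading/trailing blanks): □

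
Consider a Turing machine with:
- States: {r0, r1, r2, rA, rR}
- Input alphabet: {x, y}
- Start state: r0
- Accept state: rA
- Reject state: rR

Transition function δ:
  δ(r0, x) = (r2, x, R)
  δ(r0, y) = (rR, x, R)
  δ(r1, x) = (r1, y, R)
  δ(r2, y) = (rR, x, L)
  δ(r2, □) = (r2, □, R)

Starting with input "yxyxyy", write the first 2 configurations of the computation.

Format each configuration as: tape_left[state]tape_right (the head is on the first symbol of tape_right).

Transitions applied:
Step 1: δ(r0, y) = (rR, x, R)

The first 2 configurations are:
[r0]yxyxyy ⊢ x[rR]xyxyy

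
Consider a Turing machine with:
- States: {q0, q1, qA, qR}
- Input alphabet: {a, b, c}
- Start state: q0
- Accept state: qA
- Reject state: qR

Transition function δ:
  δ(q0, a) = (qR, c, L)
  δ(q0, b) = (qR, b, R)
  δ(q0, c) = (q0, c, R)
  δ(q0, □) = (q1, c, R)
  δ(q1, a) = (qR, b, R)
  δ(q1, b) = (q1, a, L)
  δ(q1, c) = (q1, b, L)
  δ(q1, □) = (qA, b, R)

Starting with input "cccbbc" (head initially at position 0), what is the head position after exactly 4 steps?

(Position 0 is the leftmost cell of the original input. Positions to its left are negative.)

Execution trace (head position shown):
Step 0: [q0]cccbbc  (head at position 0)
Step 1: move right → c[q0]ccbbc  (head at position 1)
Step 2: move right → cc[q0]cbbc  (head at position 2)
Step 3: move right → ccc[q0]bbc  (head at position 3)
Step 4: move right → cccb[qR]bc  (head at position 4)

After 4 steps, the head is at position 4.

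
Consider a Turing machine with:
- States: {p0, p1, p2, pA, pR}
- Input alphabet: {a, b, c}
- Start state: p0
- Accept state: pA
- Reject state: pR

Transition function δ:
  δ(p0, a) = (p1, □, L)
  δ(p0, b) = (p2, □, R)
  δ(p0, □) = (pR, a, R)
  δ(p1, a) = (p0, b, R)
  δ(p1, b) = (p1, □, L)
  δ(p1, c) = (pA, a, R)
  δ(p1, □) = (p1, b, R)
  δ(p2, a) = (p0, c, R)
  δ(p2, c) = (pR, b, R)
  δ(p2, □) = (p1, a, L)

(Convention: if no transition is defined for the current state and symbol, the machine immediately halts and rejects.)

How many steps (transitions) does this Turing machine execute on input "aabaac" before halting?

Execution trace:
Initial: [p0]aabaac
Step 1: δ(p0, a) = (p1, □, L) → [p1]□□abaac
Step 2: δ(p1, □) = (p1, b, R) → b[p1]□abaac
Step 3: δ(p1, □) = (p1, b, R) → bb[p1]abaac
Step 4: δ(p1, a) = (p0, b, R) → bbb[p0]baac
Step 5: δ(p0, b) = (p2, □, R) → bbb□[p2]aac
Step 6: δ(p2, a) = (p0, c, R) → bbb□c[p0]ac
Step 7: δ(p0, a) = (p1, □, L) → bbb□[p1]c□c
Step 8: δ(p1, c) = (pA, a, R) → bbb□a[pA]□c

The machine reaches the accept state pA and halts.

The machine executed 8 steps before halting.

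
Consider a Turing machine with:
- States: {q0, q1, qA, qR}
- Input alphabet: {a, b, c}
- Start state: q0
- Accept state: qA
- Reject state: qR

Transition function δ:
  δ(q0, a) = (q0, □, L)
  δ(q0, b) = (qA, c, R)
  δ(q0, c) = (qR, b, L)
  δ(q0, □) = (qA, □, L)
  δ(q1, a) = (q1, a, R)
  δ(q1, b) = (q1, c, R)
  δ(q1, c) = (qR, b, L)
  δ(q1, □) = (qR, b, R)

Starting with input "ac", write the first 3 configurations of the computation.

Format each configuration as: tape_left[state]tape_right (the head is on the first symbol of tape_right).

Transitions applied:
Step 1: δ(q0, a) = (q0, □, L)
Step 2: δ(q0, □) = (qA, □, L)

The first 3 configurations are:
[q0]ac ⊢ [q0]□□c ⊢ [qA]□□□c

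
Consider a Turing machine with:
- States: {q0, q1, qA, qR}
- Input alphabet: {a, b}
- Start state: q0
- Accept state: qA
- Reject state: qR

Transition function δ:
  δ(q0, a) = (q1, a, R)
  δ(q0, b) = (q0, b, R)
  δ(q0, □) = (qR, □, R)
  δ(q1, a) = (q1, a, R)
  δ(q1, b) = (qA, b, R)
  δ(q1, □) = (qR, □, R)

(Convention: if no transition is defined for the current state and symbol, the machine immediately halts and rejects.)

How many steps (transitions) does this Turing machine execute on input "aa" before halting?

Execution trace:
Initial: [q0]aa
Step 1: δ(q0, a) = (q1, a, R) → a[q1]a
Step 2: δ(q1, a) = (q1, a, R) → aa[q1]□
Step 3: δ(q1, □) = (qR, □, R) → aa□[qR]□

The machine reaches the reject state qR and halts.

The machine executed 3 steps before halting.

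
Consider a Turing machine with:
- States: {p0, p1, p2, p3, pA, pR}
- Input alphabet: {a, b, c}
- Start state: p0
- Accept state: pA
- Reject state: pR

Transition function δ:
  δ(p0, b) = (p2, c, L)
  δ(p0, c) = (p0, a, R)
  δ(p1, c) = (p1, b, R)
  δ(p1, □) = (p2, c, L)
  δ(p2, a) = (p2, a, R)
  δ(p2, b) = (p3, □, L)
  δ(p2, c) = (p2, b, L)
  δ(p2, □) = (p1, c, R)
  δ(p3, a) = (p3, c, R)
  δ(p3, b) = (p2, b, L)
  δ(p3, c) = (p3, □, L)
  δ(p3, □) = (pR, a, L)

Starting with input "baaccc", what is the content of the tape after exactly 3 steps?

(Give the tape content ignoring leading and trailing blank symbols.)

Execution trace:
Initial: [p0]baaccc
Step 1: δ(p0, b) = (p2, c, L) → [p2]□caaccc
Step 2: δ(p2, □) = (p1, c, R) → c[p1]caaccc
Step 3: δ(p1, c) = (p1, b, R) → cb[p1]aaccc

No transition is defined for δ(p1, a). By convention the machine halts and rejects.

After 3 steps, the tape (ignoring leading/trailing blanks) is: cbaaccc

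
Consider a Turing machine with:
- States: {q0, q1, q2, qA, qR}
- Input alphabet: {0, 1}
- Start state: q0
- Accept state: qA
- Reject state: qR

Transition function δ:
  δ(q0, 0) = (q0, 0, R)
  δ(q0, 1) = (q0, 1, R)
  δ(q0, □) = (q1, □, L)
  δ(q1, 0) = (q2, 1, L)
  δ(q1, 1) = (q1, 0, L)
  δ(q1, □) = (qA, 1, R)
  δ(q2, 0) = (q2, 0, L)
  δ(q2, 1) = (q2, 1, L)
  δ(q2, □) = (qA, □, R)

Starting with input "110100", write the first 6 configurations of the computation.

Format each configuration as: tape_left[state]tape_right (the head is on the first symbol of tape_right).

Transitions applied:
Step 1: δ(q0, 1) = (q0, 1, R)
Step 2: δ(q0, 1) = (q0, 1, R)
Step 3: δ(q0, 0) = (q0, 0, R)
Step 4: δ(q0, 1) = (q0, 1, R)
Step 5: δ(q0, 0) = (q0, 0, R)

The first 6 configurations are:
[q0]110100 ⊢ 1[q0]10100 ⊢ 11[q0]0100 ⊢ 110[q0]100 ⊢ 1101[q0]00 ⊢ 11010[q0]0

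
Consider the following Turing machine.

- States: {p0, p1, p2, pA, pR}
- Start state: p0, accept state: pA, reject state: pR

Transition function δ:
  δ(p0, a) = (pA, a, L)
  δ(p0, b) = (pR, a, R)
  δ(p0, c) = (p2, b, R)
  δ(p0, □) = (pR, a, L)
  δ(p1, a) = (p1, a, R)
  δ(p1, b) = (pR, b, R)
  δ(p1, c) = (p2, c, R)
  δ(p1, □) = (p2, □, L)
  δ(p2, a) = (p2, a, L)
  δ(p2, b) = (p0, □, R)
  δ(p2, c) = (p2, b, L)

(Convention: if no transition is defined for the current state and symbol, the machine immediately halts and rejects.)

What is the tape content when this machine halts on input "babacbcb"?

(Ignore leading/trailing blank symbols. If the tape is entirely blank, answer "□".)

Execution trace:
Initial: [p0]babacbcb
Step 1: δ(p0, b) = (pR, a, R) → a[pR]abacbcb

The machine reaches the reject state pR and halts.

Final tape (ignoring leading/trailing blanks): aabacbcb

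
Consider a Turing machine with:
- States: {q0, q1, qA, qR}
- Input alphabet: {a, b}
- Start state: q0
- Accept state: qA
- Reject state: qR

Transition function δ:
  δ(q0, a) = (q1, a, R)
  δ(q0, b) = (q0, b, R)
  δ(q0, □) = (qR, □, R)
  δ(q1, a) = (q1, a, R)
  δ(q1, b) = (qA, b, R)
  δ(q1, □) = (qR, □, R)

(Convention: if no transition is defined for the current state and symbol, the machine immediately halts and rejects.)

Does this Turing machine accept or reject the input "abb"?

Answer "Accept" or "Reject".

Execution trace:
Initial: [q0]abb
Step 1: δ(q0, a) = (q1, a, R) → a[q1]bb
Step 2: δ(q1, b) = (qA, b, R) → ab[qA]b

The machine reaches the accept state qA and halts.

Answer: Accept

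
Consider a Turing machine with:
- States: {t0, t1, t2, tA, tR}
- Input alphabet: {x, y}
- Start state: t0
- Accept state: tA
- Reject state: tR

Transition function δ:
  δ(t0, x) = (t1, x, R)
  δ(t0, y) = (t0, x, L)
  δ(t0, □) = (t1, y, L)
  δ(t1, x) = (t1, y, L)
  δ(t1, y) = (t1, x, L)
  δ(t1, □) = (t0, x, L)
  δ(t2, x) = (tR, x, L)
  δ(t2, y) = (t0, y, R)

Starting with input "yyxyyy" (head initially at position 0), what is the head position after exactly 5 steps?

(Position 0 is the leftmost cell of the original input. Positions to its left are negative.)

Execution trace (head position shown):
Step 0: [t0]yyxyyy  (head at position 0)
Step 1: move left → [t0]□xyxyyy  (head at position -1)
Step 2: move left → [t1]□yxyxyyy  (head at position -2)
Step 3: move left → [t0]□xyxyxyyy  (head at position -3)
Step 4: move left → [t1]□yxyxyxyyy  (head at position -4)
Step 5: move left → [t0]□xyxyxyxyyy  (head at position -5)

After 5 steps, the head is at position -5.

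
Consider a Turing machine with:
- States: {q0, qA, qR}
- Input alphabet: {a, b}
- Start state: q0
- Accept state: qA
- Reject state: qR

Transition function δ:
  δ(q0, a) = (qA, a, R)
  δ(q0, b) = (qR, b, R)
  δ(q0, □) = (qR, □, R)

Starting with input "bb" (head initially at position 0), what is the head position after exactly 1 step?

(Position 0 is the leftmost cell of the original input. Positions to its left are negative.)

Execution trace (head position shown):
Step 0: [q0]bb  (head at position 0)
Step 1: move right → b[qR]b  (head at position 1)

After 1 step, the head is at position 1.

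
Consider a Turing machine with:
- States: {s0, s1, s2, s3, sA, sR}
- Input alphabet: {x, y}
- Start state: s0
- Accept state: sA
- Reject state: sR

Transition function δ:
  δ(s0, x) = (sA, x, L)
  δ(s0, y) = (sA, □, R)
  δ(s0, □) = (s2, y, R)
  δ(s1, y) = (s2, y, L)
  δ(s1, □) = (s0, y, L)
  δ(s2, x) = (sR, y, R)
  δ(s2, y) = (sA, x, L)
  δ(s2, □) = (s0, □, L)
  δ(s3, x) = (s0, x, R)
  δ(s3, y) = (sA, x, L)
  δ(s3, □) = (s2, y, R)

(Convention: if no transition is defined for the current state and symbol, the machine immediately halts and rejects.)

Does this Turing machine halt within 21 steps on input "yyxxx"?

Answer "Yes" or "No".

Execution trace:
Initial: [s0]yyxxx
Step 1: δ(s0, y) = (sA, □, R) → □[sA]yxxx

The machine reaches the accept state sA and halts.
The machine halted after 1 step (within the 21-step bound).

Answer: Yes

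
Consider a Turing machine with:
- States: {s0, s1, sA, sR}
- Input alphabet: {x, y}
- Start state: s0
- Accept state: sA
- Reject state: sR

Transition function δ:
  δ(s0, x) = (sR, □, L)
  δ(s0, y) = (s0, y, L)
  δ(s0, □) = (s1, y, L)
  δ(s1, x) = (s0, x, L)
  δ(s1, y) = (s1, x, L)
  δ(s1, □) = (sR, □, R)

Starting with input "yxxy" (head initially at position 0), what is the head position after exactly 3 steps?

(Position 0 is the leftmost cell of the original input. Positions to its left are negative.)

Execution trace (head position shown):
Step 0: [s0]yxxy  (head at position 0)
Step 1: move left → [s0]□yxxy  (head at position -1)
Step 2: move left → [s1]□yyxxy  (head at position -2)
Step 3: move right → □[sR]yyxxy  (head at position -1)

After 3 steps, the head is at position -1.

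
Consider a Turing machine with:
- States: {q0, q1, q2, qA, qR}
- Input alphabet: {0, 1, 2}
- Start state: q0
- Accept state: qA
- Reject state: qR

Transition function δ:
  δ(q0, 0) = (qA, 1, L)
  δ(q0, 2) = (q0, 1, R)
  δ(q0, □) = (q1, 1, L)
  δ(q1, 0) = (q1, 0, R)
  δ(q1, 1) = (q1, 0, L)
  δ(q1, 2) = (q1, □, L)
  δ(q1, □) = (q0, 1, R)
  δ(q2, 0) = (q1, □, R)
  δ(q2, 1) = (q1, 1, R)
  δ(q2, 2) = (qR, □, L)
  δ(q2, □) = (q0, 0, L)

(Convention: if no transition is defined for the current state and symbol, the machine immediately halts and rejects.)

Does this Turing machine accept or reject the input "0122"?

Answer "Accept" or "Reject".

Execution trace:
Initial: [q0]0122
Step 1: δ(q0, 0) = (qA, 1, L) → [qA]□1122

The machine reaches the accept state qA and halts.

Answer: Accept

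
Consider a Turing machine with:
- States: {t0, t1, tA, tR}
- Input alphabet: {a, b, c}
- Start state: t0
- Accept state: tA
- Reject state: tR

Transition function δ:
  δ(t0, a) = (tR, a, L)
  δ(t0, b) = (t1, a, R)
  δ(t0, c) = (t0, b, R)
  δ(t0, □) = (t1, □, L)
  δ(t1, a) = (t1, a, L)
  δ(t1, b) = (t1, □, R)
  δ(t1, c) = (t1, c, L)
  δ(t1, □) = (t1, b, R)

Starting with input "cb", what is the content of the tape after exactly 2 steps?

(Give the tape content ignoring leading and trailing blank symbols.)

Execution trace:
Initial: [t0]cb
Step 1: δ(t0, c) = (t0, b, R) → b[t0]b
Step 2: δ(t0, b) = (t1, a, R) → ba[t1]□

After 2 steps, the tape (ignoring leading/trailing blanks) is: ba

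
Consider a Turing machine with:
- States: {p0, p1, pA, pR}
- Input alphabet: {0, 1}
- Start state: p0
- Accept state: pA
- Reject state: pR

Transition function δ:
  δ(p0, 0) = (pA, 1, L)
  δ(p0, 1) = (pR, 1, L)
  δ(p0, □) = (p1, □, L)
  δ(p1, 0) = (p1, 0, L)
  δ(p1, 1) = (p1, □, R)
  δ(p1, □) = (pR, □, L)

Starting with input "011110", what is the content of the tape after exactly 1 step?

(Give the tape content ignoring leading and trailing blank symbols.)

Execution trace:
Initial: [p0]011110
Step 1: δ(p0, 0) = (pA, 1, L) → [pA]□111110

The machine reaches the accept state pA and halts.

After 1 step, the tape (ignoring leading/trailing blanks) is: 111110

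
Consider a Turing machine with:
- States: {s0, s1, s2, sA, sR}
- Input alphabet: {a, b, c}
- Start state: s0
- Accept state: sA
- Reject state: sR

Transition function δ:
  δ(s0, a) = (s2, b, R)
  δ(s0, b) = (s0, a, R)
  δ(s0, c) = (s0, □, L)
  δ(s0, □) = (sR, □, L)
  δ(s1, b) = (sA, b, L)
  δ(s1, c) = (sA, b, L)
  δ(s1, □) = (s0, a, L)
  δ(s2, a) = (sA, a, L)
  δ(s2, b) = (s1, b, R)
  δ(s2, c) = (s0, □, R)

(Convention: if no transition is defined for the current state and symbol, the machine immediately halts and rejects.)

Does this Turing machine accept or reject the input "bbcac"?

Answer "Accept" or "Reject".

Execution trace:
Initial: [s0]bbcac
Step 1: δ(s0, b) = (s0, a, R) → a[s0]bcac
Step 2: δ(s0, b) = (s0, a, R) → aa[s0]cac
Step 3: δ(s0, c) = (s0, □, L) → a[s0]a□ac
Step 4: δ(s0, a) = (s2, b, R) → ab[s2]□ac

No transition is defined for δ(s2, □). By convention the machine halts and rejects.

Answer: Reject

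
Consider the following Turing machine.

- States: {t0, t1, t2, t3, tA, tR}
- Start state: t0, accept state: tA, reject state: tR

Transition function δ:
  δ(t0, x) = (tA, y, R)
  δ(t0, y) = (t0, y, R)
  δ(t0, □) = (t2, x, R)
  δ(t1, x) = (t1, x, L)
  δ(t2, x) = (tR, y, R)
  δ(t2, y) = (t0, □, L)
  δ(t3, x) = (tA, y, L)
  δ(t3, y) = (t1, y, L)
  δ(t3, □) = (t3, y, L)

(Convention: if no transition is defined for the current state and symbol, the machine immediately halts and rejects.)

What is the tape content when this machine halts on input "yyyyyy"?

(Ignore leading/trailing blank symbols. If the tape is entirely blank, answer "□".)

Execution trace:
Initial: [t0]yyyyyy
Step 1: δ(t0, y) = (t0, y, R) → y[t0]yyyyy
Step 2: δ(t0, y) = (t0, y, R) → yy[t0]yyyy
Step 3: δ(t0, y) = (t0, y, R) → yyy[t0]yyy
Step 4: δ(t0, y) = (t0, y, R) → yyyy[t0]yy
Step 5: δ(t0, y) = (t0, y, R) → yyyyy[t0]y
Step 6: δ(t0, y) = (t0, y, R) → yyyyyy[t0]□
Step 7: δ(t0, □) = (t2, x, R) → yyyyyyx[t2]□

No transition is defined for δ(t2, □). By convention the machine halts and rejects.

Final tape (ignoring leading/trailing blanks): yyyyyyx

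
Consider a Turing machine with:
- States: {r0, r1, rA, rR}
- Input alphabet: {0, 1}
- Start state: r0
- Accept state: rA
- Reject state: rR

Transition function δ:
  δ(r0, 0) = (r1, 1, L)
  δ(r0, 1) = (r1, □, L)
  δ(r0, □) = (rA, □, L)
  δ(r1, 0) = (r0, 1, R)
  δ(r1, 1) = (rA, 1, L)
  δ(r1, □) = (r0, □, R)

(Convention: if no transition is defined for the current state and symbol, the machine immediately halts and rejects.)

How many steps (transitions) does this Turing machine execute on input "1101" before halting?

Execution trace:
Initial: [r0]1101
Step 1: δ(r0, 1) = (r1, □, L) → [r1]□□101
Step 2: δ(r1, □) = (r0, □, R) → □[r0]□101
Step 3: δ(r0, □) = (rA, □, L) → [rA]□□101

The machine reaches the accept state rA and halts.

The machine executed 3 steps before halting.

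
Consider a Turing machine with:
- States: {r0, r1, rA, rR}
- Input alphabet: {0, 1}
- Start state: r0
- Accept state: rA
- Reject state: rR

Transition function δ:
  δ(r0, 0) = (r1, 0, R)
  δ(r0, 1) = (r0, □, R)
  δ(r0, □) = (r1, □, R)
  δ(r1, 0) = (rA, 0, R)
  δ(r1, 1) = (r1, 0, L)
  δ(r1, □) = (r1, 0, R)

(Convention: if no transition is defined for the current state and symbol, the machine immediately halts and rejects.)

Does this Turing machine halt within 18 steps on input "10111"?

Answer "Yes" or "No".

Execution trace:
Initial: [r0]10111
Step 1: δ(r0, 1) = (r0, □, R) → □[r0]0111
Step 2: δ(r0, 0) = (r1, 0, R) → □0[r1]111
Step 3: δ(r1, 1) = (r1, 0, L) → □[r1]0011
Step 4: δ(r1, 0) = (rA, 0, R) → □0[rA]011

The machine reaches the accept state rA and halts.
The machine halted after 4 steps (within the 18-step bound).

Answer: Yes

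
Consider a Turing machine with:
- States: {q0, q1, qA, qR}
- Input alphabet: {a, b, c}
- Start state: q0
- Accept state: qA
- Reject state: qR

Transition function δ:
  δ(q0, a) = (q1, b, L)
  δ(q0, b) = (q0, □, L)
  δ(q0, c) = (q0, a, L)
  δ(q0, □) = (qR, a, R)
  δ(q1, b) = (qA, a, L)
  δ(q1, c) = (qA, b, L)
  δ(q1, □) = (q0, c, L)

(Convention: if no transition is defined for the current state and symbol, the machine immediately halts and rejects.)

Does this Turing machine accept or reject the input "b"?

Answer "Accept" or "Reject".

Execution trace:
Initial: [q0]b
Step 1: δ(q0, b) = (q0, □, L) → [q0]□□
Step 2: δ(q0, □) = (qR, a, R) → a[qR]□

The machine reaches the reject state qR and halts.

Answer: Reject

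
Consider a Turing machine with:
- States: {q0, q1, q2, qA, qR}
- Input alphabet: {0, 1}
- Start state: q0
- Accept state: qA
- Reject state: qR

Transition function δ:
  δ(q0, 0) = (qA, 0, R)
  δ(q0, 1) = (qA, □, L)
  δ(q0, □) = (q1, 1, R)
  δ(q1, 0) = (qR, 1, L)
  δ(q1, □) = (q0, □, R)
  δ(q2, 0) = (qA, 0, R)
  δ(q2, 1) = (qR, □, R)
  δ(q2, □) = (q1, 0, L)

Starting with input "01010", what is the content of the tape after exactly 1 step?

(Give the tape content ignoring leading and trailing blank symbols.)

Execution trace:
Initial: [q0]01010
Step 1: δ(q0, 0) = (qA, 0, R) → 0[qA]1010

The machine reaches the accept state qA and halts.

After 1 step, the tape (ignoring leading/trailing blanks) is: 01010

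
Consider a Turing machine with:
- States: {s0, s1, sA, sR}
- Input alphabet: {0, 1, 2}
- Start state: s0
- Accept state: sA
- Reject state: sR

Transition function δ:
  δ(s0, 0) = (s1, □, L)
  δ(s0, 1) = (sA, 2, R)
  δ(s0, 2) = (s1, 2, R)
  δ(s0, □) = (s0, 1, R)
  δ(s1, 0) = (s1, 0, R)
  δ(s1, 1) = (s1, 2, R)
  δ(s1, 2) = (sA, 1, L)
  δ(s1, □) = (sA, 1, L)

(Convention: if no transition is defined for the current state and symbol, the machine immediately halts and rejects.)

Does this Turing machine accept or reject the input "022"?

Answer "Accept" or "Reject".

Execution trace:
Initial: [s0]022
Step 1: δ(s0, 0) = (s1, □, L) → [s1]□□22
Step 2: δ(s1, □) = (sA, 1, L) → [sA]□1□22

The machine reaches the accept state sA and halts.

Answer: Accept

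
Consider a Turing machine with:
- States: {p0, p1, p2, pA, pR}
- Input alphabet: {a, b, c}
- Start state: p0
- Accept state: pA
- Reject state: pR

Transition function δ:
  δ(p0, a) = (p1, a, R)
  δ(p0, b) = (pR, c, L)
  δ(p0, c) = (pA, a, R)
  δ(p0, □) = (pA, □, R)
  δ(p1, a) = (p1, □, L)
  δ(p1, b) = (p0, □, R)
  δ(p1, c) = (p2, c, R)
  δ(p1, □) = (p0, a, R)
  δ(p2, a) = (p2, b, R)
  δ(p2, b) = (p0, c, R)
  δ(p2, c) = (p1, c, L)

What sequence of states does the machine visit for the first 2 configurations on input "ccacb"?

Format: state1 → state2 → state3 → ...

Execution trace:
Initial: [p0]ccacb
Step 1: δ(p0, c) = (pA, a, R) → a[pA]cacb

The machine reaches the accept state pA and halts.

State sequence: p0 → pA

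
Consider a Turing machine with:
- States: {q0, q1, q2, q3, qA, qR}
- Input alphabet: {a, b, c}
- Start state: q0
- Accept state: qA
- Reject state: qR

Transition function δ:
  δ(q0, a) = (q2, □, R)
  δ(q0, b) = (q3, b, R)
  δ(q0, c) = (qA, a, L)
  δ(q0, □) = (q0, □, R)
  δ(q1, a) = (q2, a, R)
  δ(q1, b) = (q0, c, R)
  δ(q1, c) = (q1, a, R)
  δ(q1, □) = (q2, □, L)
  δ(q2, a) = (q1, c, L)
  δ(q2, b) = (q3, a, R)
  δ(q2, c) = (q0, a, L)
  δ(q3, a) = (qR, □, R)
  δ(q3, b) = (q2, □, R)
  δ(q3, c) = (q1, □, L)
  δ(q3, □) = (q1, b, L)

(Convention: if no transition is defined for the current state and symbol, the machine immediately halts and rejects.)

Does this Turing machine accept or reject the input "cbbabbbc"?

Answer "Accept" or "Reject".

Execution trace:
Initial: [q0]cbbabbbc
Step 1: δ(q0, c) = (qA, a, L) → [qA]□abbabbbc

The machine reaches the accept state qA and halts.

Answer: Accept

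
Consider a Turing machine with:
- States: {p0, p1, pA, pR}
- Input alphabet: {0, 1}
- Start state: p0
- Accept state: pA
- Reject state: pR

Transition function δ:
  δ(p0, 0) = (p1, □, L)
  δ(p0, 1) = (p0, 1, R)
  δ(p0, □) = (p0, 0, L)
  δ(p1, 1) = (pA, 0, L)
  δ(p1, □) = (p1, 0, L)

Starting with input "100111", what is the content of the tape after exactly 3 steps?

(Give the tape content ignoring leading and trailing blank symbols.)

Execution trace:
Initial: [p0]100111
Step 1: δ(p0, 1) = (p0, 1, R) → 1[p0]00111
Step 2: δ(p0, 0) = (p1, □, L) → [p1]1□0111
Step 3: δ(p1, 1) = (pA, 0, L) → [pA]□0□0111

The machine reaches the accept state pA and halts.

After 3 steps, the tape (ignoring leading/trailing blanks) is: 0□0111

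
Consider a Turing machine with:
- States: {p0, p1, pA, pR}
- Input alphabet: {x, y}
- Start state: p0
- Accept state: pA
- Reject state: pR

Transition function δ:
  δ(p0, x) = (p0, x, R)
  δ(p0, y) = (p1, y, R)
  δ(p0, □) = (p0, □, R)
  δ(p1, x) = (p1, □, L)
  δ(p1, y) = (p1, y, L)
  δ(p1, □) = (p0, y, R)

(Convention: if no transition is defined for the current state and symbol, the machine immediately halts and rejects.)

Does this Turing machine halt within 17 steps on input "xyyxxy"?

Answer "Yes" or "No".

Execution trace:
Initial: [p0]xyyxxy
Step 1: δ(p0, x) = (p0, x, R) → x[p0]yyxxy
Step 2: δ(p0, y) = (p1, y, R) → xy[p1]yxxy
Step 3: δ(p1, y) = (p1, y, L) → x[p1]yyxxy
Step 4: δ(p1, y) = (p1, y, L) → [p1]xyyxxy
Step 5: δ(p1, x) = (p1, □, L) → [p1]□□yyxxy
Step 6: δ(p1, □) = (p0, y, R) → y[p0]□yyxxy
Step 7: δ(p0, □) = (p0, □, R) → y□[p0]yyxxy
Step 8: δ(p0, y) = (p1, y, R) → y□y[p1]yxxy
Step 9: δ(p1, y) = (p1, y, L) → y□[p1]yyxxy
Step 10: δ(p1, y) = (p1, y, L) → y[p1]□yyxxy
Step 11: δ(p1, □) = (p0, y, R) → yy[p0]yyxxy
Step 12: δ(p0, y) = (p1, y, R) → yyy[p1]yxxy
Step 13: δ(p1, y) = (p1, y, L) → yy[p1]yyxxy
Step 14: δ(p1, y) = (p1, y, L) → y[p1]yyyxxy
Step 15: δ(p1, y) = (p1, y, L) → [p1]yyyyxxy
Step 16: δ(p1, y) = (p1, y, L) → [p1]□yyyyxxy
Step 17: δ(p1, □) = (p0, y, R) → y[p0]yyyyxxy

The machine has not reached a halting state after 17 steps.
The machine did not halt within the 17-step bound.

Answer: No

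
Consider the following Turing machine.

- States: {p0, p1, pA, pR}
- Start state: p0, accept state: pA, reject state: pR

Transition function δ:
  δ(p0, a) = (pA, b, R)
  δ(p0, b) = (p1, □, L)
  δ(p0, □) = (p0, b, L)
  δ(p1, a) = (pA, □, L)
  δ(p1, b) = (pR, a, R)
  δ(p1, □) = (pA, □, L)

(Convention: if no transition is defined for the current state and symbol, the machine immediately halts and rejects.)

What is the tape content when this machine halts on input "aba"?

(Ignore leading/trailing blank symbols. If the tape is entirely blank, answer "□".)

Execution trace:
Initial: [p0]aba
Step 1: δ(p0, a) = (pA, b, R) → b[pA]ba

The machine reaches the accept state pA and halts.

Final tape (ignoring leading/trailing blanks): bba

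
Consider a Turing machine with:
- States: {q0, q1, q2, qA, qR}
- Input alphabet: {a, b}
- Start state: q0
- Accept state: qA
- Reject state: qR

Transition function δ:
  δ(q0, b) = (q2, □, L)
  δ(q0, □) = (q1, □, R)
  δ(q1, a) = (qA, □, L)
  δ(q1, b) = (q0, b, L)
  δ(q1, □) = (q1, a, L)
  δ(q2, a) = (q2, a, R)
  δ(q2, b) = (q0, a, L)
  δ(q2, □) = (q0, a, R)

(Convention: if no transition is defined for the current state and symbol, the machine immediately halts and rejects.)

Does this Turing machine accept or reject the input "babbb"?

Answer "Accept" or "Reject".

Execution trace:
Initial: [q0]babbb
Step 1: δ(q0, b) = (q2, □, L) → [q2]□□abbb
Step 2: δ(q2, □) = (q0, a, R) → a[q0]□abbb
Step 3: δ(q0, □) = (q1, □, R) → a□[q1]abbb
Step 4: δ(q1, a) = (qA, □, L) → a[qA]□□bbb

The machine reaches the accept state qA and halts.

Answer: Accept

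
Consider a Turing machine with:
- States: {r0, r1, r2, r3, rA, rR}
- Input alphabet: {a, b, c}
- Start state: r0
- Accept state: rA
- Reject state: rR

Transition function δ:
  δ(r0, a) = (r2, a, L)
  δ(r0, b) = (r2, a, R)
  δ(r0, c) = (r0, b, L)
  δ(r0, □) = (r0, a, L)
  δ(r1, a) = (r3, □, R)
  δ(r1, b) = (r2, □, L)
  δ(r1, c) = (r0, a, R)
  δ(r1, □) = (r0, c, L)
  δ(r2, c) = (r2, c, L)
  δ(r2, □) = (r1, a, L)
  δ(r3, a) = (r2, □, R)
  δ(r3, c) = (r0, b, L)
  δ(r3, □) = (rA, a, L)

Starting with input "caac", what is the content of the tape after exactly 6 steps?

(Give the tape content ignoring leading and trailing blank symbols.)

Execution trace:
Initial: [r0]caac
Step 1: δ(r0, c) = (r0, b, L) → [r0]□baac
Step 2: δ(r0, □) = (r0, a, L) → [r0]□abaac
Step 3: δ(r0, □) = (r0, a, L) → [r0]□aabaac
Step 4: δ(r0, □) = (r0, a, L) → [r0]□aaabaac
Step 5: δ(r0, □) = (r0, a, L) → [r0]□aaaabaac
Step 6: δ(r0, □) = (r0, a, L) → [r0]□aaaaabaac

After 6 steps, the tape (ignoring leading/trailing blanks) is: aaaaabaac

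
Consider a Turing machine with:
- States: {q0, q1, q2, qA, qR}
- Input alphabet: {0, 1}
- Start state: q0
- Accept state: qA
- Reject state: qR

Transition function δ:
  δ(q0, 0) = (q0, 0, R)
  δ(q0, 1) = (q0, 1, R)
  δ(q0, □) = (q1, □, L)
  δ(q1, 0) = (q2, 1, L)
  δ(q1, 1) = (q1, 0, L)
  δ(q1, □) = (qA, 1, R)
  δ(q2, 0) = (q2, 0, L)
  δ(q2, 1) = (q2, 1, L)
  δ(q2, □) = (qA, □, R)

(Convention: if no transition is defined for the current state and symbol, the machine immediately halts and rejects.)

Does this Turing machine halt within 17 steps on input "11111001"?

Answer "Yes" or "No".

Execution trace:
Initial: [q0]11111001
Step 1: δ(q0, 1) = (q0, 1, R) → 1[q0]1111001
Step 2: δ(q0, 1) = (q0, 1, R) → 11[q0]111001
Step 3: δ(q0, 1) = (q0, 1, R) → 111[q0]11001
Step 4: δ(q0, 1) = (q0, 1, R) → 1111[q0]1001
Step 5: δ(q0, 1) = (q0, 1, R) → 11111[q0]001
Step 6: δ(q0, 0) = (q0, 0, R) → 111110[q0]01
Step 7: δ(q0, 0) = (q0, 0, R) → 1111100[q0]1
Step 8: δ(q0, 1) = (q0, 1, R) → 11111001[q0]□
Step 9: δ(q0, □) = (q1, □, L) → 1111100[q1]1□
Step 10: δ(q1, 1) = (q1, 0, L) → 111110[q1]00□
Step 11: δ(q1, 0) = (q2, 1, L) → 11111[q2]010□
Step 12: δ(q2, 0) = (q2, 0, L) → 1111[q2]1010□
Step 13: δ(q2, 1) = (q2, 1, L) → 111[q2]11010□
Step 14: δ(q2, 1) = (q2, 1, L) → 11[q2]111010□
Step 15: δ(q2, 1) = (q2, 1, L) → 1[q2]1111010□
Step 16: δ(q2, 1) = (q2, 1, L) → [q2]11111010□
Step 17: δ(q2, 1) = (q2, 1, L) → [q2]□11111010□

The machine has not reached a halting state after 17 steps.
The machine did not halt within the 17-step bound.

Answer: No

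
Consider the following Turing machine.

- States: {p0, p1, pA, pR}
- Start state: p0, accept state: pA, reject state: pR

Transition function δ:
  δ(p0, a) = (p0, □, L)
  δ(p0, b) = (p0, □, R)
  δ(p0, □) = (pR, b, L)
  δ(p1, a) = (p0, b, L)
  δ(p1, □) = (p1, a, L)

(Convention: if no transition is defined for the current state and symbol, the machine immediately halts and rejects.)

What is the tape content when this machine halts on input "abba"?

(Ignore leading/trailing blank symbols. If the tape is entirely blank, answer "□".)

Execution trace:
Initial: [p0]abba
Step 1: δ(p0, a) = (p0, □, L) → [p0]□□bba
Step 2: δ(p0, □) = (pR, b, L) → [pR]□b□bba

The machine reaches the reject state pR and halts.

Final tape (ignoring leading/trailing blanks): b□bba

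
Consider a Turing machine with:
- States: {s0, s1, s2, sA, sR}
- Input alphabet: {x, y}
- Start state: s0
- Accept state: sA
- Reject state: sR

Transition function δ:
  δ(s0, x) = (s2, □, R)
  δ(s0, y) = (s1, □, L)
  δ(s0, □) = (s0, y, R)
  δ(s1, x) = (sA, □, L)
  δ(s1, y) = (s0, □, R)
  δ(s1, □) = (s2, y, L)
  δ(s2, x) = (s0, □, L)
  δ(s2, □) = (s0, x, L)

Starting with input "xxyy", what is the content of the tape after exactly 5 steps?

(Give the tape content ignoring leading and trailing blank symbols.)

Execution trace:
Initial: [s0]xxyy
Step 1: δ(s0, x) = (s2, □, R) → □[s2]xyy
Step 2: δ(s2, x) = (s0, □, L) → [s0]□□yy
Step 3: δ(s0, □) = (s0, y, R) → y[s0]□yy
Step 4: δ(s0, □) = (s0, y, R) → yy[s0]yy
Step 5: δ(s0, y) = (s1, □, L) → y[s1]y□y

After 5 steps, the tape (ignoring leading/trailing blanks) is: yy□y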